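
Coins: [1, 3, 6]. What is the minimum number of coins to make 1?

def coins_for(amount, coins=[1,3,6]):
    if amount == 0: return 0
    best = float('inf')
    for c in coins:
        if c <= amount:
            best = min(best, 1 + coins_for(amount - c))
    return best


Building up with DP:
coins_for(0) = 0
coins_for(1) = min(1+coins_for(0)=1+0=1) = 1

1


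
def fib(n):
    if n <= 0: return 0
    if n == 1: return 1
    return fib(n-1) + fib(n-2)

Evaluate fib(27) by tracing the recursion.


Computing fib(27) bottom-up:
fib(0) = 0
fib(1) = 1
fib(2) = fib(1) + fib(0) = 1 + 0 = 1
fib(3) = fib(2) + fib(1) = 1 + 1 = 2
fib(4) = fib(3) + fib(2) = 2 + 1 = 3
fib(5) = fib(4) + fib(3) = 3 + 2 = 5
fib(6) = fib(5) + fib(4) = 5 + 3 = 8
fib(7) = fib(6) + fib(5) = 8 + 5 = 13
fib(8) = fib(7) + fib(6) = 13 + 8 = 21
fib(9) = fib(8) + fib(7) = 21 + 13 = 34
fib(10) = fib(9) + fib(8) = 34 + 21 = 55
fib(11) = fib(10) + fib(9) = 55 + 34 = 89
fib(12) = fib(11) + fib(10) = 89 + 55 = 144
fib(13) = fib(12) + fib(11) = 144 + 89 = 233
fib(14) = fib(13) + fib(12) = 233 + 144 = 377
fib(15) = fib(14) + fib(13) = 377 + 233 = 610
fib(16) = fib(15) + fib(14) = 610 + 377 = 987
fib(17) = fib(16) + fib(15) = 987 + 610 = 1597
fib(18) = fib(17) + fib(16) = 1597 + 987 = 2584
fib(19) = fib(18) + fib(17) = 2584 + 1597 = 4181
fib(20) = fib(19) + fib(18) = 4181 + 2584 = 6765
fib(21) = fib(20) + fib(19) = 6765 + 4181 = 10946
fib(22) = fib(21) + fib(20) = 10946 + 6765 = 17711
fib(23) = fib(22) + fib(21) = 17711 + 10946 = 28657
fib(24) = fib(23) + fib(22) = 28657 + 17711 = 46368
fib(25) = fib(24) + fib(23) = 46368 + 28657 = 75025
fib(26) = fib(25) + fib(24) = 75025 + 46368 = 121393
fib(27) = fib(26) + fib(25) = 121393 + 75025 = 196418

196418


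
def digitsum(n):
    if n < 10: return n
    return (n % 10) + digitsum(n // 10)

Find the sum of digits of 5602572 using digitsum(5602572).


digitsum(5602572) = 2 + digitsum(560257)
digitsum(560257) = 7 + digitsum(56025)
digitsum(56025) = 5 + digitsum(5602)
digitsum(5602) = 2 + digitsum(560)
digitsum(560) = 0 + digitsum(56)
digitsum(56) = 6 + digitsum(5)
digitsum(5) = 5  (base case)
Total: 2 + 7 + 5 + 2 + 0 + 6 + 5 = 27

27


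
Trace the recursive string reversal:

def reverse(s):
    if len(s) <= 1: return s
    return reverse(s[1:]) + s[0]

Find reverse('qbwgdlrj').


reverse('qbwgdlrj') = reverse('bwgdlrj') + 'q'
reverse('bwgdlrj') = reverse('wgdlrj') + 'b'
reverse('wgdlrj') = reverse('gdlrj') + 'w'
reverse('gdlrj') = reverse('dlrj') + 'g'
reverse('dlrj') = reverse('lrj') + 'd'
reverse('lrj') = reverse('rj') + 'l'
reverse('rj') = reverse('j') + 'r'
reverse('j') = 'j'  (base case)
Concatenating: 'j' + 'r' + 'l' + 'd' + 'g' + 'w' + 'b' + 'q' = 'jrldgwbq'

jrldgwbq


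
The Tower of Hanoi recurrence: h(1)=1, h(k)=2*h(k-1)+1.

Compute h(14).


h(14) = 2 * h(13) + 1
h(13) = 2 * h(12) + 1
h(12) = 2 * h(11) + 1
h(11) = 2 * h(10) + 1
h(10) = 2 * h(9) + 1
h(9) = 2 * h(8) + 1
h(8) = 2 * h(7) + 1
h(7) = 2 * h(6) + 1
h(6) = 2 * h(5) + 1
h(5) = 2 * h(4) + 1
h(4) = 2 * h(3) + 1
h(3) = 2 * h(2) + 1
h(2) = 2 * h(1) + 1
h(1) = 1  (base case)
h(2) = 2 * 1 + 1 = 3
h(3) = 2 * 3 + 1 = 7
h(4) = 2 * 7 + 1 = 15
h(5) = 2 * 15 + 1 = 31
h(6) = 2 * 31 + 1 = 63
h(7) = 2 * 63 + 1 = 127
h(8) = 2 * 127 + 1 = 255
h(9) = 2 * 255 + 1 = 511
h(10) = 2 * 511 + 1 = 1023
h(11) = 2 * 1023 + 1 = 2047
h(12) = 2 * 2047 + 1 = 4095
h(13) = 2 * 4095 + 1 = 8191
h(14) = 2 * 8191 + 1 = 16383

16383


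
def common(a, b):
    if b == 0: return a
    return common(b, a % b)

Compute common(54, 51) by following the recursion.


common(54, 51) = common(51, 3)
common(51, 3) = common(3, 0)
common(3, 0) = 3  (base case)

3


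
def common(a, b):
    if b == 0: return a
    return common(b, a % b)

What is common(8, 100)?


common(8, 100) = common(100, 8)
common(100, 8) = common(8, 4)
common(8, 4) = common(4, 0)
common(4, 0) = 4  (base case)

4


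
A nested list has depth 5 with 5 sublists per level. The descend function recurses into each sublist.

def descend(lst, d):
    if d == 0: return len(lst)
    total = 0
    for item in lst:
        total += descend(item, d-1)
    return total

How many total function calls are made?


At depth 0 (root): 1 call
At depth 1: each of 1 parents calls descend on 5 children = 5 calls
At depth 2: each of 5 parents calls descend on 5 children = 25 calls
At depth 3: each of 25 parents calls descend on 5 children = 125 calls
At depth 4: each of 125 parents calls descend on 5 children = 625 calls
At depth 5: each of 625 parents calls descend on 5 children = 3125 calls
Total: 1 + 5 + 25 + 125 + 625 + 3125 = 3906

3906


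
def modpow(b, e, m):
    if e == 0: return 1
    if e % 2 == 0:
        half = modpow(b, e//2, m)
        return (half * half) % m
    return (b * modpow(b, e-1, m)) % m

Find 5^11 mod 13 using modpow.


modpow(5, 11, 13): e is odd, compute modpow(5, 10, 13)
  modpow(5, 10, 13): e is even, compute modpow(5, 5, 13)
    modpow(5, 5, 13): e is odd, compute modpow(5, 4, 13)
      modpow(5, 4, 13): e is even, compute modpow(5, 2, 13)
        modpow(5, 2, 13): e is even, compute modpow(5, 1, 13)
          modpow(5, 1, 13): e is odd, compute modpow(5, 0, 13)
          modpow(5, 0, 13) = 1
          (5 * 1) % 13 = 5
        half=5, (5*5) % 13 = 12
      half=12, (12*12) % 13 = 1
    (5 * 1) % 13 = 5
  half=5, (5*5) % 13 = 12
(5 * 12) % 13 = 8

8


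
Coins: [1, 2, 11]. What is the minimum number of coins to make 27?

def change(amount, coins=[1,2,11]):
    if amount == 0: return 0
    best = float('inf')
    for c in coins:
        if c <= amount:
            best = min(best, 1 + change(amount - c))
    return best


Building up with DP:
change(0) = 0
change(1) = min(1+change(0)=1+0=1) = 1
change(2) = min(1+change(1)=1+1=2, 1+change(0)=1+0=1) = 1
change(3) = min(1+change(2)=1+1=2, 1+change(1)=1+1=2) = 2
change(4) = min(1+change(3)=1+2=3, 1+change(2)=1+1=2) = 2
change(5) = min(1+change(4)=1+2=3, 1+change(3)=1+2=3) = 3
change(6) = min(1+change(5)=1+3=4, 1+change(4)=1+2=3) = 3
change(7) = min(1+change(6)=1+3=4, 1+change(5)=1+3=4) = 4
change(8) = min(1+change(7)=1+4=5, 1+change(6)=1+3=4) = 4
change(9) = min(1+change(8)=1+4=5, 1+change(7)=1+4=5) = 5
change(10) = min(1+change(9)=1+5=6, 1+change(8)=1+4=5) = 5
change(11) = min(1+change(10)=1+5=6, 1+change(9)=1+5=6, 1+change(0)=1+0=1) = 1
change(12) = min(1+change(11)=1+1=2, 1+change(10)=1+5=6, 1+change(1)=1+1=2) = 2
change(13) = min(1+change(12)=1+2=3, 1+change(11)=1+1=2, 1+change(2)=1+1=2) = 2
change(14) = min(1+change(13)=1+2=3, 1+change(12)=1+2=3, 1+change(3)=1+2=3) = 3
change(15) = min(1+change(14)=1+3=4, 1+change(13)=1+2=3, 1+change(4)=1+2=3) = 3
change(16) = min(1+change(15)=1+3=4, 1+change(14)=1+3=4, 1+change(5)=1+3=4) = 4
change(17) = min(1+change(16)=1+4=5, 1+change(15)=1+3=4, 1+change(6)=1+3=4) = 4
change(18) = min(1+change(17)=1+4=5, 1+change(16)=1+4=5, 1+change(7)=1+4=5) = 5
change(19) = min(1+change(18)=1+5=6, 1+change(17)=1+4=5, 1+change(8)=1+4=5) = 5
change(20) = min(1+change(19)=1+5=6, 1+change(18)=1+5=6, 1+change(9)=1+5=6) = 6
change(21) = min(1+change(20)=1+6=7, 1+change(19)=1+5=6, 1+change(10)=1+5=6) = 6
change(22) = min(1+change(21)=1+6=7, 1+change(20)=1+6=7, 1+change(11)=1+1=2) = 2
change(23) = min(1+change(22)=1+2=3, 1+change(21)=1+6=7, 1+change(12)=1+2=3) = 3
change(24) = min(1+change(23)=1+3=4, 1+change(22)=1+2=3, 1+change(13)=1+2=3) = 3
change(25) = min(1+change(24)=1+3=4, 1+change(23)=1+3=4, 1+change(14)=1+3=4) = 4
change(26) = min(1+change(25)=1+4=5, 1+change(24)=1+3=4, 1+change(15)=1+3=4) = 4
change(27) = min(1+change(26)=1+4=5, 1+change(25)=1+4=5, 1+change(16)=1+4=5) = 5

5


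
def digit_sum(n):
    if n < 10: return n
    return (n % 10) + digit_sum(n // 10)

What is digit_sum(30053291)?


digit_sum(30053291) = 1 + digit_sum(3005329)
digit_sum(3005329) = 9 + digit_sum(300532)
digit_sum(300532) = 2 + digit_sum(30053)
digit_sum(30053) = 3 + digit_sum(3005)
digit_sum(3005) = 5 + digit_sum(300)
digit_sum(300) = 0 + digit_sum(30)
digit_sum(30) = 0 + digit_sum(3)
digit_sum(3) = 3  (base case)
Total: 1 + 9 + 2 + 3 + 5 + 0 + 0 + 3 = 23

23


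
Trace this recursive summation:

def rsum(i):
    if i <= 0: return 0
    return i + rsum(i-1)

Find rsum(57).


rsum(57)
= 57 + 56 + 55 + 54 + 53 + 52 + 51 + 50 + 49 + 48 + 47 + 46 + 45 + 44 + 43 + 42 + 41 + 40 + 39 + 38 + 37 + 36 + 35 + 34 + 33 + 32 + 31 + 30 + 29 + 28 + 27 + 26 + 25 + 24 + 23 + 22 + 21 + 20 + 19 + 18 + 17 + 16 + 15 + 14 + 13 + 12 + 11 + 10 + 9 + 8 + 7 + 6 + 5 + 4 + 3 + 2 + 1 + rsum(0)
= 57 + 56 + 55 + 54 + 53 + 52 + 51 + 50 + 49 + 48 + 47 + 46 + 45 + 44 + 43 + 42 + 41 + 40 + 39 + 38 + 37 + 36 + 35 + 34 + 33 + 32 + 31 + 30 + 29 + 28 + 27 + 26 + 25 + 24 + 23 + 22 + 21 + 20 + 19 + 18 + 17 + 16 + 15 + 14 + 13 + 12 + 11 + 10 + 9 + 8 + 7 + 6 + 5 + 4 + 3 + 2 + 1 + 0
= 1653

1653


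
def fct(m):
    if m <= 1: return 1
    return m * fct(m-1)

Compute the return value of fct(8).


fct(8)
= 8 * fct(7)
= 8 * 7 * fct(6)
= 8 * 7 * 6 * fct(5)
= 8 * 7 * 6 * 5 * fct(4)
= 8 * 7 * 6 * 5 * 4 * fct(3)
= 8 * 7 * 6 * 5 * 4 * 3 * fct(2)
= 8 * 7 * 6 * 5 * 4 * 3 * 2 * fct(1)
= 8 * 7 * 6 * 5 * 4 * 3 * 2 * 1
= 40320

40320


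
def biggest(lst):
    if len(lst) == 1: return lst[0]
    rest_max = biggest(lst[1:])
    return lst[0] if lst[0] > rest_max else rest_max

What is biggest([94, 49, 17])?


biggest([94, 49, 17]): compare 94 with biggest([49, 17])
biggest([49, 17]): compare 49 with biggest([17])
biggest([17]) = 17  (base case)
Compare 49 with 17 -> 49
Compare 94 with 49 -> 94

94


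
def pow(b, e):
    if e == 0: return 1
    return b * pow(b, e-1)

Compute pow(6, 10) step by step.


pow(6, 10)
= 6 * pow(6, 9)
= 6 * 6 * pow(6, 8)
= 6 * 6 * 6 * pow(6, 7)
= 6 * 6 * 6 * 6 * pow(6, 6)
= 6 * 6 * 6 * 6 * 6 * pow(6, 5)
= 6 * 6 * 6 * 6 * 6 * 6 * pow(6, 4)
= 6 * 6 * 6 * 6 * 6 * 6 * 6 * pow(6, 3)
= 6 * 6 * 6 * 6 * 6 * 6 * 6 * 6 * pow(6, 2)
= 6 * 6 * 6 * 6 * 6 * 6 * 6 * 6 * 6 * pow(6, 1)
= 6 * 6 * 6 * 6 * 6 * 6 * 6 * 6 * 6 * 6 * pow(6, 0)
= 6 * 6 * 6 * 6 * 6 * 6 * 6 * 6 * 6 * 6 * 1
= 60466176

60466176


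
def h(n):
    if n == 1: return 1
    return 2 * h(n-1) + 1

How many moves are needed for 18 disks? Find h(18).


h(18) = 2 * h(17) + 1
h(17) = 2 * h(16) + 1
h(16) = 2 * h(15) + 1
h(15) = 2 * h(14) + 1
h(14) = 2 * h(13) + 1
h(13) = 2 * h(12) + 1
h(12) = 2 * h(11) + 1
h(11) = 2 * h(10) + 1
h(10) = 2 * h(9) + 1
h(9) = 2 * h(8) + 1
h(8) = 2 * h(7) + 1
h(7) = 2 * h(6) + 1
h(6) = 2 * h(5) + 1
h(5) = 2 * h(4) + 1
h(4) = 2 * h(3) + 1
h(3) = 2 * h(2) + 1
h(2) = 2 * h(1) + 1
h(1) = 1  (base case)
h(2) = 2 * 1 + 1 = 3
h(3) = 2 * 3 + 1 = 7
h(4) = 2 * 7 + 1 = 15
h(5) = 2 * 15 + 1 = 31
h(6) = 2 * 31 + 1 = 63
h(7) = 2 * 63 + 1 = 127
h(8) = 2 * 127 + 1 = 255
h(9) = 2 * 255 + 1 = 511
h(10) = 2 * 511 + 1 = 1023
h(11) = 2 * 1023 + 1 = 2047
h(12) = 2 * 2047 + 1 = 4095
h(13) = 2 * 4095 + 1 = 8191
h(14) = 2 * 8191 + 1 = 16383
h(15) = 2 * 16383 + 1 = 32767
h(16) = 2 * 32767 + 1 = 65535
h(17) = 2 * 65535 + 1 = 131071
h(18) = 2 * 131071 + 1 = 262143

262143


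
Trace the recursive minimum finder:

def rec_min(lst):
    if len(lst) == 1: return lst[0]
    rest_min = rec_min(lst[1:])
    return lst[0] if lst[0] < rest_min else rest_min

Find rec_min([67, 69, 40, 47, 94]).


rec_min([67, 69, 40, 47, 94]): compare 67 with rec_min([69, 40, 47, 94])
rec_min([69, 40, 47, 94]): compare 69 with rec_min([40, 47, 94])
rec_min([40, 47, 94]): compare 40 with rec_min([47, 94])
rec_min([47, 94]): compare 47 with rec_min([94])
rec_min([94]) = 94  (base case)
Compare 47 with 94 -> 47
Compare 40 with 47 -> 40
Compare 69 with 40 -> 40
Compare 67 with 40 -> 40

40


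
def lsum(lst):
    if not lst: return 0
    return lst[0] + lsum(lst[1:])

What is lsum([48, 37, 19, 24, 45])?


lsum([48, 37, 19, 24, 45]) = 48 + lsum([37, 19, 24, 45])
lsum([37, 19, 24, 45]) = 37 + lsum([19, 24, 45])
lsum([19, 24, 45]) = 19 + lsum([24, 45])
lsum([24, 45]) = 24 + lsum([45])
lsum([45]) = 45 + lsum([])
lsum([]) = 0  (base case)
Total: 48 + 37 + 19 + 24 + 45 + 0 = 173

173


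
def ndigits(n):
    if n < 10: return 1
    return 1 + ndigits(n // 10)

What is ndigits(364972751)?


ndigits(364972751) = 1 + ndigits(36497275)
ndigits(36497275) = 1 + ndigits(3649727)
ndigits(3649727) = 1 + ndigits(364972)
ndigits(364972) = 1 + ndigits(36497)
ndigits(36497) = 1 + ndigits(3649)
ndigits(3649) = 1 + ndigits(364)
ndigits(364) = 1 + ndigits(36)
ndigits(36) = 1 + ndigits(3)
ndigits(3) = 1  (base case: 3 < 10)
Unwinding: 1 + 1 + 1 + 1 + 1 + 1 + 1 + 1 + 1 = 9

9


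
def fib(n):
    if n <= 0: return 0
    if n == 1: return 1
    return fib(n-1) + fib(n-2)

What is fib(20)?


Computing fib(20) bottom-up:
fib(0) = 0
fib(1) = 1
fib(2) = fib(1) + fib(0) = 1 + 0 = 1
fib(3) = fib(2) + fib(1) = 1 + 1 = 2
fib(4) = fib(3) + fib(2) = 2 + 1 = 3
fib(5) = fib(4) + fib(3) = 3 + 2 = 5
fib(6) = fib(5) + fib(4) = 5 + 3 = 8
fib(7) = fib(6) + fib(5) = 8 + 5 = 13
fib(8) = fib(7) + fib(6) = 13 + 8 = 21
fib(9) = fib(8) + fib(7) = 21 + 13 = 34
fib(10) = fib(9) + fib(8) = 34 + 21 = 55
fib(11) = fib(10) + fib(9) = 55 + 34 = 89
fib(12) = fib(11) + fib(10) = 89 + 55 = 144
fib(13) = fib(12) + fib(11) = 144 + 89 = 233
fib(14) = fib(13) + fib(12) = 233 + 144 = 377
fib(15) = fib(14) + fib(13) = 377 + 233 = 610
fib(16) = fib(15) + fib(14) = 610 + 377 = 987
fib(17) = fib(16) + fib(15) = 987 + 610 = 1597
fib(18) = fib(17) + fib(16) = 1597 + 987 = 2584
fib(19) = fib(18) + fib(17) = 2584 + 1597 = 4181
fib(20) = fib(19) + fib(18) = 4181 + 2584 = 6765

6765


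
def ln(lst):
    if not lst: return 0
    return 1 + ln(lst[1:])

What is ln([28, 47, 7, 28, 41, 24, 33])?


ln([28, 47, 7, 28, 41, 24, 33]) = 1 + ln([47, 7, 28, 41, 24, 33])
ln([47, 7, 28, 41, 24, 33]) = 1 + ln([7, 28, 41, 24, 33])
ln([7, 28, 41, 24, 33]) = 1 + ln([28, 41, 24, 33])
ln([28, 41, 24, 33]) = 1 + ln([41, 24, 33])
ln([41, 24, 33]) = 1 + ln([24, 33])
ln([24, 33]) = 1 + ln([33])
ln([33]) = 1 + ln([])
ln([]) = 0  (base case)
Unwinding: 1 + 1 + 1 + 1 + 1 + 1 + 1 + 0 = 7

7


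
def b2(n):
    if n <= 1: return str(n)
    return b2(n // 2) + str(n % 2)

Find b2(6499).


b2(6499) = b2(3249) + '1'
b2(3249) = b2(1624) + '1'
b2(1624) = b2(812) + '0'
b2(812) = b2(406) + '0'
b2(406) = b2(203) + '0'
b2(203) = b2(101) + '1'
b2(101) = b2(50) + '1'
b2(50) = b2(25) + '0'
b2(25) = b2(12) + '1'
b2(12) = b2(6) + '0'
b2(6) = b2(3) + '0'
b2(3) = b2(1) + '1'
b2(1) = '1'  (base case)
Concatenating: '1' + '1' + '0' + '0' + '1' + '0' + '1' + '1' + '0' + '0' + '0' + '1' + '1' = '1100101100011'

1100101100011


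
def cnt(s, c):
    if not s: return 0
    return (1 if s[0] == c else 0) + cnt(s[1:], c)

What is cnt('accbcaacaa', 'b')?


s[0]='a' != 'b' -> 0
s[0]='c' != 'b' -> 0
s[0]='c' != 'b' -> 0
s[0]='b' == 'b' -> 1
s[0]='c' != 'b' -> 0
s[0]='a' != 'b' -> 0
s[0]='a' != 'b' -> 0
s[0]='c' != 'b' -> 0
s[0]='a' != 'b' -> 0
s[0]='a' != 'b' -> 0
Sum: 0 + 0 + 0 + 1 + 0 + 0 + 0 + 0 + 0 + 0 = 1

1


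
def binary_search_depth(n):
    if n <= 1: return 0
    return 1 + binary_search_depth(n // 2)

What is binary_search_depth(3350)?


3350 / 2 = 1675
1675 / 2 = 837
837 / 2 = 418
418 / 2 = 209
209 / 2 = 104
104 / 2 = 52
52 / 2 = 26
26 / 2 = 13
13 / 2 = 6
6 / 2 = 3
3 / 2 = 1
Reached 1 after 11 halvings

11


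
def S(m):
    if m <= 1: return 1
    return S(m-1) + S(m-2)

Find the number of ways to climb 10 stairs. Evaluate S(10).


Building up from base cases:
S(0) = 1
S(1) = 1
S(2) = S(1) + S(0) = 1 + 1 = 2
S(3) = S(2) + S(1) = 2 + 1 = 3
S(4) = S(3) + S(2) = 3 + 2 = 5
S(5) = S(4) + S(3) = 5 + 3 = 8
S(6) = S(5) + S(4) = 8 + 5 = 13
S(7) = S(6) + S(5) = 13 + 8 = 21
S(8) = S(7) + S(6) = 21 + 13 = 34
S(9) = S(8) + S(7) = 34 + 21 = 55
S(10) = S(9) + S(8) = 55 + 34 = 89

89


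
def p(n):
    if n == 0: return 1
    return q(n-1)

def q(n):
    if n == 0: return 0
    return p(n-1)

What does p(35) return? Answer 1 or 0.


p(35) = q(34)
q(34) = p(33)
p(33) = q(32)
q(32) = p(31)
p(31) = q(30)
q(30) = p(29)
p(29) = q(28)
q(28) = p(27)
p(27) = q(26)
q(26) = p(25)
p(25) = q(24)
q(24) = p(23)
p(23) = q(22)
q(22) = p(21)
p(21) = q(20)
q(20) = p(19)
p(19) = q(18)
q(18) = p(17)
p(17) = q(16)
q(16) = p(15)
p(15) = q(14)
q(14) = p(13)
p(13) = q(12)
q(12) = p(11)
p(11) = q(10)
q(10) = p(9)
p(9) = q(8)
q(8) = p(7)
p(7) = q(6)
q(6) = p(5)
p(5) = q(4)
q(4) = p(3)
p(3) = q(2)
q(2) = p(1)
p(1) = q(0)
q(0) = 0  (base case)
Result: 0

0


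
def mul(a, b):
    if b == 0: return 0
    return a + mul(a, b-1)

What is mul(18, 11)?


mul(18, 11) = 18 + mul(18, 10)
mul(18, 10) = 18 + mul(18, 9)
mul(18, 9) = 18 + mul(18, 8)
mul(18, 8) = 18 + mul(18, 7)
mul(18, 7) = 18 + mul(18, 6)
mul(18, 6) = 18 + mul(18, 5)
mul(18, 5) = 18 + mul(18, 4)
mul(18, 4) = 18 + mul(18, 3)
mul(18, 3) = 18 + mul(18, 2)
mul(18, 2) = 18 + mul(18, 1)
mul(18, 1) = 18 + mul(18, 0)
mul(18, 0) = 0  (base case)
Total: 18 + 18 + 18 + 18 + 18 + 18 + 18 + 18 + 18 + 18 + 18 + 0 = 198

198


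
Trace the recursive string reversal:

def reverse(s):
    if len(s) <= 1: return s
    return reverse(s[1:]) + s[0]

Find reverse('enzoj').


reverse('enzoj') = reverse('nzoj') + 'e'
reverse('nzoj') = reverse('zoj') + 'n'
reverse('zoj') = reverse('oj') + 'z'
reverse('oj') = reverse('j') + 'o'
reverse('j') = 'j'  (base case)
Concatenating: 'j' + 'o' + 'z' + 'n' + 'e' = 'jozne'

jozne


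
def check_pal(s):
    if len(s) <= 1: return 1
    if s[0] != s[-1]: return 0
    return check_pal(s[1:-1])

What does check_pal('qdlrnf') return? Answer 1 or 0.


check_pal('qdlrnf'): s[0]='q' != s[-1]='f' -> return 0
Result: 0 (not a palindrome)

0


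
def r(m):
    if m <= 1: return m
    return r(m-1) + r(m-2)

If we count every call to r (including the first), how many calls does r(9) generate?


Let C(n) = total calls for r(n)
C(0) = 1, C(1) = 1
C(2) = 1 + C(1) + C(0) = 1 + 1 + 1 = 3
C(3) = 1 + C(2) + C(1) = 1 + 3 + 1 = 5
C(4) = 1 + C(3) + C(2) = 1 + 5 + 3 = 9
C(5) = 1 + C(4) + C(3) = 1 + 9 + 5 = 15
C(6) = 1 + C(5) + C(4) = 1 + 15 + 9 = 25
C(7) = 1 + C(6) + C(5) = 1 + 25 + 15 = 41
C(8) = 1 + C(7) + C(6) = 1 + 41 + 25 = 67
C(9) = 1 + C(8) + C(7) = 1 + 67 + 41 = 109

109


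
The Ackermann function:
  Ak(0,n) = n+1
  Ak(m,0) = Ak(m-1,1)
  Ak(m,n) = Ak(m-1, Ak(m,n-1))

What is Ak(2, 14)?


Ak(2, 14) = Ak(1, Ak(2, 13))
  Ak(2, 13) = Ak(1, Ak(2, 12))
    Ak(2, 12) = Ak(1, Ak(2, 11))
      Ak(2, 11) = Ak(1, Ak(2, 10))
        Ak(2, 10) = Ak(1, Ak(2, 9))
          Ak(2, 9) = Ak(1, Ak(2, 8))
          Ak(2, 8) = Ak(1, Ak(2, 7))
          Ak(2, 7) = Ak(1, Ak(2, 6))
          Ak(2, 6) = Ak(1, Ak(2, 5))
          Ak(2, 5) = Ak(1, Ak(2, 4))
          Ak(2, 4) = Ak(1, Ak(2, 3))
          Ak(2, 3) = Ak(1, Ak(2, 2))
          Ak(2, 2) = Ak(1, Ak(2, 1))
          Ak(2, 1) = Ak(1, Ak(2, 0))
          Ak(2, 0) = Ak(1, 1)
          Ak(1, 1) = Ak(0, Ak(1, 0))
          Ak(1, 0) = Ak(0, 1)
          Ak(0, 1) = 2
            = Ak(0, 2)
          Ak(0, 2) = 3
            = Ak(1, 3)
          Ak(1, 3) = Ak(0, Ak(1, 2))
          Ak(1, 2) = Ak(0, Ak(1, 1))
          Ak(1, 1) = Ak(0, Ak(1, 0))
          Ak(1, 0) = Ak(0, 1)
... (trace truncated)
Result: Ak(2, 14) = 31

31


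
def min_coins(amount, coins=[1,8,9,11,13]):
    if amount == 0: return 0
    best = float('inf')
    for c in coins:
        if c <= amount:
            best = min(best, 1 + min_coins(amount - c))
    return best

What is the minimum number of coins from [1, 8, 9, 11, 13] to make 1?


Building up with DP:
min_coins(0) = 0
min_coins(1) = min(1+min_coins(0)=1+0=1) = 1

1


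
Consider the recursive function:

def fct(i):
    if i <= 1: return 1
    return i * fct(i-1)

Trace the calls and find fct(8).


fct(8)
= 8 * fct(7)
= 8 * 7 * fct(6)
= 8 * 7 * 6 * fct(5)
= 8 * 7 * 6 * 5 * fct(4)
= 8 * 7 * 6 * 5 * 4 * fct(3)
= 8 * 7 * 6 * 5 * 4 * 3 * fct(2)
= 8 * 7 * 6 * 5 * 4 * 3 * 2 * fct(1)
= 8 * 7 * 6 * 5 * 4 * 3 * 2 * 1
= 40320

40320


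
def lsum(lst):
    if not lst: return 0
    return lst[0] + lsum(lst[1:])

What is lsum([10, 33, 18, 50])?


lsum([10, 33, 18, 50]) = 10 + lsum([33, 18, 50])
lsum([33, 18, 50]) = 33 + lsum([18, 50])
lsum([18, 50]) = 18 + lsum([50])
lsum([50]) = 50 + lsum([])
lsum([]) = 0  (base case)
Total: 10 + 33 + 18 + 50 + 0 = 111

111


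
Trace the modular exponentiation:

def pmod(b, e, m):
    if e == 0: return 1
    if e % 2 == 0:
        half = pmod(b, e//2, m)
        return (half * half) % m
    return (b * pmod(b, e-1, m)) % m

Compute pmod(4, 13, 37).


pmod(4, 13, 37): e is odd, compute pmod(4, 12, 37)
  pmod(4, 12, 37): e is even, compute pmod(4, 6, 37)
    pmod(4, 6, 37): e is even, compute pmod(4, 3, 37)
      pmod(4, 3, 37): e is odd, compute pmod(4, 2, 37)
        pmod(4, 2, 37): e is even, compute pmod(4, 1, 37)
          pmod(4, 1, 37): e is odd, compute pmod(4, 0, 37)
          pmod(4, 0, 37) = 1
          (4 * 1) % 37 = 4
        half=4, (4*4) % 37 = 16
      (4 * 16) % 37 = 27
    half=27, (27*27) % 37 = 26
  half=26, (26*26) % 37 = 10
(4 * 10) % 37 = 3

3


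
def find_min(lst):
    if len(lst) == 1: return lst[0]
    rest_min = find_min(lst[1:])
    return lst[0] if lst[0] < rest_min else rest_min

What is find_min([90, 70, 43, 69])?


find_min([90, 70, 43, 69]): compare 90 with find_min([70, 43, 69])
find_min([70, 43, 69]): compare 70 with find_min([43, 69])
find_min([43, 69]): compare 43 with find_min([69])
find_min([69]) = 69  (base case)
Compare 43 with 69 -> 43
Compare 70 with 43 -> 43
Compare 90 with 43 -> 43

43


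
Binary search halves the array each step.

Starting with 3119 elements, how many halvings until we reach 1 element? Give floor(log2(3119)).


3119 / 2 = 1559
1559 / 2 = 779
779 / 2 = 389
389 / 2 = 194
194 / 2 = 97
97 / 2 = 48
48 / 2 = 24
24 / 2 = 12
12 / 2 = 6
6 / 2 = 3
3 / 2 = 1
Reached 1 after 11 halvings

11


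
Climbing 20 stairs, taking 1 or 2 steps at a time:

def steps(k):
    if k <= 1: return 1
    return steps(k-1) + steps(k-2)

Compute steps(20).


Building up from base cases:
steps(0) = 1
steps(1) = 1
steps(2) = steps(1) + steps(0) = 1 + 1 = 2
steps(3) = steps(2) + steps(1) = 2 + 1 = 3
steps(4) = steps(3) + steps(2) = 3 + 2 = 5
steps(5) = steps(4) + steps(3) = 5 + 3 = 8
steps(6) = steps(5) + steps(4) = 8 + 5 = 13
steps(7) = steps(6) + steps(5) = 13 + 8 = 21
steps(8) = steps(7) + steps(6) = 21 + 13 = 34
steps(9) = steps(8) + steps(7) = 34 + 21 = 55
steps(10) = steps(9) + steps(8) = 55 + 34 = 89
steps(11) = steps(10) + steps(9) = 89 + 55 = 144
steps(12) = steps(11) + steps(10) = 144 + 89 = 233
steps(13) = steps(12) + steps(11) = 233 + 144 = 377
steps(14) = steps(13) + steps(12) = 377 + 233 = 610
steps(15) = steps(14) + steps(13) = 610 + 377 = 987
steps(16) = steps(15) + steps(14) = 987 + 610 = 1597
steps(17) = steps(16) + steps(15) = 1597 + 987 = 2584
steps(18) = steps(17) + steps(16) = 2584 + 1597 = 4181
steps(19) = steps(18) + steps(17) = 4181 + 2584 = 6765
steps(20) = steps(19) + steps(18) = 6765 + 4181 = 10946

10946


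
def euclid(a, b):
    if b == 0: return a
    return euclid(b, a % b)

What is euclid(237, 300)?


euclid(237, 300) = euclid(300, 237)
euclid(300, 237) = euclid(237, 63)
euclid(237, 63) = euclid(63, 48)
euclid(63, 48) = euclid(48, 15)
euclid(48, 15) = euclid(15, 3)
euclid(15, 3) = euclid(3, 0)
euclid(3, 0) = 3  (base case)

3


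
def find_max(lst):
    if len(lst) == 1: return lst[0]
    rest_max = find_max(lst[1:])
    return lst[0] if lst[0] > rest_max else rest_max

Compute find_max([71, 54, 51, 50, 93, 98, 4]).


find_max([71, 54, 51, 50, 93, 98, 4]): compare 71 with find_max([54, 51, 50, 93, 98, 4])
find_max([54, 51, 50, 93, 98, 4]): compare 54 with find_max([51, 50, 93, 98, 4])
find_max([51, 50, 93, 98, 4]): compare 51 with find_max([50, 93, 98, 4])
find_max([50, 93, 98, 4]): compare 50 with find_max([93, 98, 4])
find_max([93, 98, 4]): compare 93 with find_max([98, 4])
find_max([98, 4]): compare 98 with find_max([4])
find_max([4]) = 4  (base case)
Compare 98 with 4 -> 98
Compare 93 with 98 -> 98
Compare 50 with 98 -> 98
Compare 51 with 98 -> 98
Compare 54 with 98 -> 98
Compare 71 with 98 -> 98

98


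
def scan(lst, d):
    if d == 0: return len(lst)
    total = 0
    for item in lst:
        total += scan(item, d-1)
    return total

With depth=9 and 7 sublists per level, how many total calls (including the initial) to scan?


At depth 0 (root): 1 call
At depth 1: each of 1 parents calls scan on 7 children = 7 calls
At depth 2: each of 7 parents calls scan on 7 children = 49 calls
At depth 3: each of 49 parents calls scan on 7 children = 343 calls
At depth 4: each of 343 parents calls scan on 7 children = 2401 calls
At depth 5: each of 2401 parents calls scan on 7 children = 16807 calls
At depth 6: each of 16807 parents calls scan on 7 children = 117649 calls
At depth 7: each of 117649 parents calls scan on 7 children = 823543 calls
At depth 8: each of 823543 parents calls scan on 7 children = 5764801 calls
At depth 9: each of 5764801 parents calls scan on 7 children = 40353607 calls
Total: 1 + 7 + 49 + 343 + 2401 + 16807 + 117649 + 823543 + 5764801 + 40353607 = 47079208

47079208


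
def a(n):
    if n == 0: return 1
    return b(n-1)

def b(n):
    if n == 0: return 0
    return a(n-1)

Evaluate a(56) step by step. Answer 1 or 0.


a(56) = b(55)
b(55) = a(54)
a(54) = b(53)
b(53) = a(52)
a(52) = b(51)
b(51) = a(50)
a(50) = b(49)
b(49) = a(48)
a(48) = b(47)
b(47) = a(46)
a(46) = b(45)
b(45) = a(44)
a(44) = b(43)
b(43) = a(42)
a(42) = b(41)
b(41) = a(40)
a(40) = b(39)
b(39) = a(38)
a(38) = b(37)
b(37) = a(36)
a(36) = b(35)
b(35) = a(34)
a(34) = b(33)
b(33) = a(32)
a(32) = b(31)
b(31) = a(30)
a(30) = b(29)
b(29) = a(28)
a(28) = b(27)
b(27) = a(26)
a(26) = b(25)
b(25) = a(24)
a(24) = b(23)
b(23) = a(22)
a(22) = b(21)
b(21) = a(20)
a(20) = b(19)
b(19) = a(18)
a(18) = b(17)
b(17) = a(16)
a(16) = b(15)
b(15) = a(14)
a(14) = b(13)
b(13) = a(12)
a(12) = b(11)
b(11) = a(10)
a(10) = b(9)
b(9) = a(8)
a(8) = b(7)
b(7) = a(6)
a(6) = b(5)
b(5) = a(4)
a(4) = b(3)
b(3) = a(2)
a(2) = b(1)
b(1) = a(0)
a(0) = 1  (base case)
Result: 1

1


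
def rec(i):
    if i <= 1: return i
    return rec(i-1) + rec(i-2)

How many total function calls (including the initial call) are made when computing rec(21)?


Let C(n) = total calls for rec(n)
C(0) = 1, C(1) = 1
C(2) = 1 + C(1) + C(0) = 1 + 1 + 1 = 3
C(3) = 1 + C(2) + C(1) = 1 + 3 + 1 = 5
C(4) = 1 + C(3) + C(2) = 1 + 5 + 3 = 9
C(5) = 1 + C(4) + C(3) = 1 + 9 + 5 = 15
C(6) = 1 + C(5) + C(4) = 1 + 15 + 9 = 25
C(7) = 1 + C(6) + C(5) = 1 + 25 + 15 = 41
C(8) = 1 + C(7) + C(6) = 1 + 41 + 25 = 67
C(9) = 1 + C(8) + C(7) = 1 + 67 + 41 = 109
C(10) = 1 + C(9) + C(8) = 1 + 109 + 67 = 177
C(11) = 1 + C(10) + C(9) = 1 + 177 + 109 = 287
C(12) = 1 + C(11) + C(10) = 1 + 287 + 177 = 465
C(13) = 1 + C(12) + C(11) = 1 + 465 + 287 = 753
C(14) = 1 + C(13) + C(12) = 1 + 753 + 465 = 1219
C(15) = 1 + C(14) + C(13) = 1 + 1219 + 753 = 1973
C(16) = 1 + C(15) + C(14) = 1 + 1973 + 1219 = 3193
C(17) = 1 + C(16) + C(15) = 1 + 3193 + 1973 = 5167
C(18) = 1 + C(17) + C(16) = 1 + 5167 + 3193 = 8361
C(19) = 1 + C(18) + C(17) = 1 + 8361 + 5167 = 13529
C(20) = 1 + C(19) + C(18) = 1 + 13529 + 8361 = 21891
C(21) = 1 + C(20) + C(19) = 1 + 21891 + 13529 = 35421

35421


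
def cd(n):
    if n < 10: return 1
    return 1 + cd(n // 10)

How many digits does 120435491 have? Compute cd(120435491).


cd(120435491) = 1 + cd(12043549)
cd(12043549) = 1 + cd(1204354)
cd(1204354) = 1 + cd(120435)
cd(120435) = 1 + cd(12043)
cd(12043) = 1 + cd(1204)
cd(1204) = 1 + cd(120)
cd(120) = 1 + cd(12)
cd(12) = 1 + cd(1)
cd(1) = 1  (base case: 1 < 10)
Unwinding: 1 + 1 + 1 + 1 + 1 + 1 + 1 + 1 + 1 = 9

9


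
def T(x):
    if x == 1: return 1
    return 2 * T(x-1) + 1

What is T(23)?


T(23) = 2 * T(22) + 1
T(22) = 2 * T(21) + 1
T(21) = 2 * T(20) + 1
T(20) = 2 * T(19) + 1
T(19) = 2 * T(18) + 1
T(18) = 2 * T(17) + 1
T(17) = 2 * T(16) + 1
T(16) = 2 * T(15) + 1
T(15) = 2 * T(14) + 1
T(14) = 2 * T(13) + 1
T(13) = 2 * T(12) + 1
T(12) = 2 * T(11) + 1
T(11) = 2 * T(10) + 1
T(10) = 2 * T(9) + 1
T(9) = 2 * T(8) + 1
T(8) = 2 * T(7) + 1
T(7) = 2 * T(6) + 1
T(6) = 2 * T(5) + 1
T(5) = 2 * T(4) + 1
T(4) = 2 * T(3) + 1
T(3) = 2 * T(2) + 1
T(2) = 2 * T(1) + 1
T(1) = 1  (base case)
T(2) = 2 * 1 + 1 = 3
T(3) = 2 * 3 + 1 = 7
T(4) = 2 * 7 + 1 = 15
T(5) = 2 * 15 + 1 = 31
T(6) = 2 * 31 + 1 = 63
T(7) = 2 * 63 + 1 = 127
T(8) = 2 * 127 + 1 = 255
T(9) = 2 * 255 + 1 = 511
T(10) = 2 * 511 + 1 = 1023
T(11) = 2 * 1023 + 1 = 2047
T(12) = 2 * 2047 + 1 = 4095
T(13) = 2 * 4095 + 1 = 8191
T(14) = 2 * 8191 + 1 = 16383
T(15) = 2 * 16383 + 1 = 32767
T(16) = 2 * 32767 + 1 = 65535
T(17) = 2 * 65535 + 1 = 131071
T(18) = 2 * 131071 + 1 = 262143
T(19) = 2 * 262143 + 1 = 524287
T(20) = 2 * 524287 + 1 = 1048575
T(21) = 2 * 1048575 + 1 = 2097151
T(22) = 2 * 2097151 + 1 = 4194303
T(23) = 2 * 4194303 + 1 = 8388607

8388607


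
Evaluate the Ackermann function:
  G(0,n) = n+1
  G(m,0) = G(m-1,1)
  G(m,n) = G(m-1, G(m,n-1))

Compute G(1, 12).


G(1, 12) = G(0, G(1, 11))
  G(1, 11) = G(0, G(1, 10))
    G(1, 10) = G(0, G(1, 9))
      G(1, 9) = G(0, G(1, 8))
        G(1, 8) = G(0, G(1, 7))
          G(1, 7) = G(0, G(1, 6))
          G(1, 6) = G(0, G(1, 5))
          G(1, 5) = G(0, G(1, 4))
          G(1, 4) = G(0, G(1, 3))
          G(1, 3) = G(0, G(1, 2))
          G(1, 2) = G(0, G(1, 1))
          G(1, 1) = G(0, G(1, 0))
          G(1, 0) = G(0, 1)
          G(0, 1) = 2
            = G(0, 2)
          G(0, 2) = 3
            = G(0, 3)
          G(0, 3) = 4
            = G(0, 4)
          G(0, 4) = 5
            = G(0, 5)
          G(0, 5) = 6
            = G(0, 6)
          G(0, 6) = 7
            = G(0, 7)
... (trace truncated)
Result: G(1, 12) = 14

14


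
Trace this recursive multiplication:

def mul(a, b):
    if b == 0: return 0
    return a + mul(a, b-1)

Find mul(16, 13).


mul(16, 13) = 16 + mul(16, 12)
mul(16, 12) = 16 + mul(16, 11)
mul(16, 11) = 16 + mul(16, 10)
mul(16, 10) = 16 + mul(16, 9)
mul(16, 9) = 16 + mul(16, 8)
mul(16, 8) = 16 + mul(16, 7)
mul(16, 7) = 16 + mul(16, 6)
mul(16, 6) = 16 + mul(16, 5)
mul(16, 5) = 16 + mul(16, 4)
mul(16, 4) = 16 + mul(16, 3)
mul(16, 3) = 16 + mul(16, 2)
mul(16, 2) = 16 + mul(16, 1)
mul(16, 1) = 16 + mul(16, 0)
mul(16, 0) = 0  (base case)
Total: 16 + 16 + 16 + 16 + 16 + 16 + 16 + 16 + 16 + 16 + 16 + 16 + 16 + 0 = 208

208


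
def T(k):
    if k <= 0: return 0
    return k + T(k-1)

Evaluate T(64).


T(64)
= 64 + 63 + 62 + 61 + 60 + 59 + 58 + 57 + 56 + 55 + 54 + 53 + 52 + 51 + 50 + 49 + 48 + 47 + 46 + 45 + 44 + 43 + 42 + 41 + 40 + 39 + 38 + 37 + 36 + 35 + 34 + 33 + 32 + 31 + 30 + 29 + 28 + 27 + 26 + 25 + 24 + 23 + 22 + 21 + 20 + 19 + 18 + 17 + 16 + 15 + 14 + 13 + 12 + 11 + 10 + 9 + 8 + 7 + 6 + 5 + 4 + 3 + 2 + 1 + T(0)
= 64 + 63 + 62 + 61 + 60 + 59 + 58 + 57 + 56 + 55 + 54 + 53 + 52 + 51 + 50 + 49 + 48 + 47 + 46 + 45 + 44 + 43 + 42 + 41 + 40 + 39 + 38 + 37 + 36 + 35 + 34 + 33 + 32 + 31 + 30 + 29 + 28 + 27 + 26 + 25 + 24 + 23 + 22 + 21 + 20 + 19 + 18 + 17 + 16 + 15 + 14 + 13 + 12 + 11 + 10 + 9 + 8 + 7 + 6 + 5 + 4 + 3 + 2 + 1 + 0
= 2080

2080


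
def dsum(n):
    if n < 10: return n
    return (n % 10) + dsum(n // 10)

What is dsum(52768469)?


dsum(52768469) = 9 + dsum(5276846)
dsum(5276846) = 6 + dsum(527684)
dsum(527684) = 4 + dsum(52768)
dsum(52768) = 8 + dsum(5276)
dsum(5276) = 6 + dsum(527)
dsum(527) = 7 + dsum(52)
dsum(52) = 2 + dsum(5)
dsum(5) = 5  (base case)
Total: 9 + 6 + 4 + 8 + 6 + 7 + 2 + 5 = 47

47


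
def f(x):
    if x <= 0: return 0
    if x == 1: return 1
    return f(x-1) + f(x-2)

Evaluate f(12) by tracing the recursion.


Computing f(12) bottom-up:
f(0) = 0
f(1) = 1
f(2) = f(1) + f(0) = 1 + 0 = 1
f(3) = f(2) + f(1) = 1 + 1 = 2
f(4) = f(3) + f(2) = 2 + 1 = 3
f(5) = f(4) + f(3) = 3 + 2 = 5
f(6) = f(5) + f(4) = 5 + 3 = 8
f(7) = f(6) + f(5) = 8 + 5 = 13
f(8) = f(7) + f(6) = 13 + 8 = 21
f(9) = f(8) + f(7) = 21 + 13 = 34
f(10) = f(9) + f(8) = 34 + 21 = 55
f(11) = f(10) + f(9) = 55 + 34 = 89
f(12) = f(11) + f(10) = 89 + 55 = 144

144


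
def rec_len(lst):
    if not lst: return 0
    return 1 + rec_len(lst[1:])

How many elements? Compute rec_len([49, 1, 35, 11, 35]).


rec_len([49, 1, 35, 11, 35]) = 1 + rec_len([1, 35, 11, 35])
rec_len([1, 35, 11, 35]) = 1 + rec_len([35, 11, 35])
rec_len([35, 11, 35]) = 1 + rec_len([11, 35])
rec_len([11, 35]) = 1 + rec_len([35])
rec_len([35]) = 1 + rec_len([])
rec_len([]) = 0  (base case)
Unwinding: 1 + 1 + 1 + 1 + 1 + 0 = 5

5


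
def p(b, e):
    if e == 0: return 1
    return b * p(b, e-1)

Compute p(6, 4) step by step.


p(6, 4)
= 6 * p(6, 3)
= 6 * 6 * p(6, 2)
= 6 * 6 * 6 * p(6, 1)
= 6 * 6 * 6 * 6 * p(6, 0)
= 6 * 6 * 6 * 6 * 1
= 1296

1296


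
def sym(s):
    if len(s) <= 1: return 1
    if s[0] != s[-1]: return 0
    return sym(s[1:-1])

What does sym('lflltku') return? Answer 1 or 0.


sym('lflltku'): s[0]='l' != s[-1]='u' -> return 0
Result: 0 (not a palindrome)

0


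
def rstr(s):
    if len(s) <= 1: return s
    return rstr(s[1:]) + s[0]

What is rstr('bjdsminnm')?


rstr('bjdsminnm') = rstr('jdsminnm') + 'b'
rstr('jdsminnm') = rstr('dsminnm') + 'j'
rstr('dsminnm') = rstr('sminnm') + 'd'
rstr('sminnm') = rstr('minnm') + 's'
rstr('minnm') = rstr('innm') + 'm'
rstr('innm') = rstr('nnm') + 'i'
rstr('nnm') = rstr('nm') + 'n'
rstr('nm') = rstr('m') + 'n'
rstr('m') = 'm'  (base case)
Concatenating: 'm' + 'n' + 'n' + 'i' + 'm' + 's' + 'd' + 'j' + 'b' = 'mnnimsdjb'

mnnimsdjb


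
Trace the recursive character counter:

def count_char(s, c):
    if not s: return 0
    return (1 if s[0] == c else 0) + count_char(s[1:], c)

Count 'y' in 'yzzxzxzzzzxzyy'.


s[0]='y' == 'y' -> 1
s[0]='z' != 'y' -> 0
s[0]='z' != 'y' -> 0
s[0]='x' != 'y' -> 0
s[0]='z' != 'y' -> 0
s[0]='x' != 'y' -> 0
s[0]='z' != 'y' -> 0
s[0]='z' != 'y' -> 0
s[0]='z' != 'y' -> 0
s[0]='z' != 'y' -> 0
s[0]='x' != 'y' -> 0
s[0]='z' != 'y' -> 0
s[0]='y' == 'y' -> 1
s[0]='y' == 'y' -> 1
Sum: 1 + 0 + 0 + 0 + 0 + 0 + 0 + 0 + 0 + 0 + 0 + 0 + 1 + 1 = 3

3


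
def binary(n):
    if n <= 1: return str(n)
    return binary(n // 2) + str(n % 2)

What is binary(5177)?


binary(5177) = binary(2588) + '1'
binary(2588) = binary(1294) + '0'
binary(1294) = binary(647) + '0'
binary(647) = binary(323) + '1'
binary(323) = binary(161) + '1'
binary(161) = binary(80) + '1'
binary(80) = binary(40) + '0'
binary(40) = binary(20) + '0'
binary(20) = binary(10) + '0'
binary(10) = binary(5) + '0'
binary(5) = binary(2) + '1'
binary(2) = binary(1) + '0'
binary(1) = '1'  (base case)
Concatenating: '1' + '0' + '1' + '0' + '0' + '0' + '0' + '1' + '1' + '1' + '0' + '0' + '1' = '1010000111001'

1010000111001


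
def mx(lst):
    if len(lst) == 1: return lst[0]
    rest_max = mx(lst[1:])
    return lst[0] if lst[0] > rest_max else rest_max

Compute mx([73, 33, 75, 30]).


mx([73, 33, 75, 30]): compare 73 with mx([33, 75, 30])
mx([33, 75, 30]): compare 33 with mx([75, 30])
mx([75, 30]): compare 75 with mx([30])
mx([30]) = 30  (base case)
Compare 75 with 30 -> 75
Compare 33 with 75 -> 75
Compare 73 with 75 -> 75

75


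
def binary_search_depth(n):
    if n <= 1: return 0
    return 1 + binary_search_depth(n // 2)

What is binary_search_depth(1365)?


1365 / 2 = 682
682 / 2 = 341
341 / 2 = 170
170 / 2 = 85
85 / 2 = 42
42 / 2 = 21
21 / 2 = 10
10 / 2 = 5
5 / 2 = 2
2 / 2 = 1
Reached 1 after 10 halvings

10


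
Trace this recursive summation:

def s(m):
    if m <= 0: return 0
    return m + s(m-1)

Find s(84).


s(84)
= 84 + 83 + 82 + 81 + 80 + 79 + 78 + 77 + 76 + 75 + 74 + 73 + 72 + 71 + 70 + 69 + 68 + 67 + 66 + 65 + 64 + 63 + 62 + 61 + 60 + 59 + 58 + 57 + 56 + 55 + 54 + 53 + 52 + 51 + 50 + 49 + 48 + 47 + 46 + 45 + 44 + 43 + 42 + 41 + 40 + 39 + 38 + 37 + 36 + 35 + 34 + 33 + 32 + 31 + 30 + 29 + 28 + 27 + 26 + 25 + 24 + 23 + 22 + 21 + 20 + 19 + 18 + 17 + 16 + 15 + 14 + 13 + 12 + 11 + 10 + 9 + 8 + 7 + 6 + 5 + 4 + 3 + 2 + 1 + s(0)
= 84 + 83 + 82 + 81 + 80 + 79 + 78 + 77 + 76 + 75 + 74 + 73 + 72 + 71 + 70 + 69 + 68 + 67 + 66 + 65 + 64 + 63 + 62 + 61 + 60 + 59 + 58 + 57 + 56 + 55 + 54 + 53 + 52 + 51 + 50 + 49 + 48 + 47 + 46 + 45 + 44 + 43 + 42 + 41 + 40 + 39 + 38 + 37 + 36 + 35 + 34 + 33 + 32 + 31 + 30 + 29 + 28 + 27 + 26 + 25 + 24 + 23 + 22 + 21 + 20 + 19 + 18 + 17 + 16 + 15 + 14 + 13 + 12 + 11 + 10 + 9 + 8 + 7 + 6 + 5 + 4 + 3 + 2 + 1 + 0
= 3570

3570


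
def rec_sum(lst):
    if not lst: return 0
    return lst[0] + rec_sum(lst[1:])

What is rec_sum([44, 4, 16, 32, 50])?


rec_sum([44, 4, 16, 32, 50]) = 44 + rec_sum([4, 16, 32, 50])
rec_sum([4, 16, 32, 50]) = 4 + rec_sum([16, 32, 50])
rec_sum([16, 32, 50]) = 16 + rec_sum([32, 50])
rec_sum([32, 50]) = 32 + rec_sum([50])
rec_sum([50]) = 50 + rec_sum([])
rec_sum([]) = 0  (base case)
Total: 44 + 4 + 16 + 32 + 50 + 0 = 146

146


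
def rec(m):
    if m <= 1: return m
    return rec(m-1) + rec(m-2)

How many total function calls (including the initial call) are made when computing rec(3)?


Let C(n) = total calls for rec(n)
C(0) = 1, C(1) = 1
C(2) = 1 + C(1) + C(0) = 1 + 1 + 1 = 3
C(3) = 1 + C(2) + C(1) = 1 + 3 + 1 = 5

5


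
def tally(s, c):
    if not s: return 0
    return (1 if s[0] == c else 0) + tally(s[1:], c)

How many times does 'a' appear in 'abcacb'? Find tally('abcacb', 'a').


s[0]='a' == 'a' -> 1
s[0]='b' != 'a' -> 0
s[0]='c' != 'a' -> 0
s[0]='a' == 'a' -> 1
s[0]='c' != 'a' -> 0
s[0]='b' != 'a' -> 0
Sum: 1 + 0 + 0 + 1 + 0 + 0 = 2

2


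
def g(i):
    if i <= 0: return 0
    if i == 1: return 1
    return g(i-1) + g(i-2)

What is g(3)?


Computing g(3) bottom-up:
g(0) = 0
g(1) = 1
g(2) = g(1) + g(0) = 1 + 0 = 1
g(3) = g(2) + g(1) = 1 + 1 = 2

2


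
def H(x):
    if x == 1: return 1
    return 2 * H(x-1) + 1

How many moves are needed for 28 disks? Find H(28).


H(28) = 2 * H(27) + 1
H(27) = 2 * H(26) + 1
H(26) = 2 * H(25) + 1
H(25) = 2 * H(24) + 1
H(24) = 2 * H(23) + 1
H(23) = 2 * H(22) + 1
H(22) = 2 * H(21) + 1
H(21) = 2 * H(20) + 1
H(20) = 2 * H(19) + 1
H(19) = 2 * H(18) + 1
H(18) = 2 * H(17) + 1
H(17) = 2 * H(16) + 1
H(16) = 2 * H(15) + 1
H(15) = 2 * H(14) + 1
H(14) = 2 * H(13) + 1
H(13) = 2 * H(12) + 1
H(12) = 2 * H(11) + 1
H(11) = 2 * H(10) + 1
H(10) = 2 * H(9) + 1
H(9) = 2 * H(8) + 1
H(8) = 2 * H(7) + 1
H(7) = 2 * H(6) + 1
H(6) = 2 * H(5) + 1
H(5) = 2 * H(4) + 1
H(4) = 2 * H(3) + 1
H(3) = 2 * H(2) + 1
H(2) = 2 * H(1) + 1
H(1) = 1  (base case)
H(2) = 2 * 1 + 1 = 3
H(3) = 2 * 3 + 1 = 7
H(4) = 2 * 7 + 1 = 15
H(5) = 2 * 15 + 1 = 31
H(6) = 2 * 31 + 1 = 63
H(7) = 2 * 63 + 1 = 127
H(8) = 2 * 127 + 1 = 255
H(9) = 2 * 255 + 1 = 511
H(10) = 2 * 511 + 1 = 1023
H(11) = 2 * 1023 + 1 = 2047
H(12) = 2 * 2047 + 1 = 4095
H(13) = 2 * 4095 + 1 = 8191
H(14) = 2 * 8191 + 1 = 16383
H(15) = 2 * 16383 + 1 = 32767
H(16) = 2 * 32767 + 1 = 65535
H(17) = 2 * 65535 + 1 = 131071
H(18) = 2 * 131071 + 1 = 262143
H(19) = 2 * 262143 + 1 = 524287
H(20) = 2 * 524287 + 1 = 1048575
H(21) = 2 * 1048575 + 1 = 2097151
H(22) = 2 * 2097151 + 1 = 4194303
H(23) = 2 * 4194303 + 1 = 8388607
H(24) = 2 * 8388607 + 1 = 16777215
H(25) = 2 * 16777215 + 1 = 33554431
H(26) = 2 * 33554431 + 1 = 67108863
H(27) = 2 * 67108863 + 1 = 134217727
H(28) = 2 * 134217727 + 1 = 268435455

268435455


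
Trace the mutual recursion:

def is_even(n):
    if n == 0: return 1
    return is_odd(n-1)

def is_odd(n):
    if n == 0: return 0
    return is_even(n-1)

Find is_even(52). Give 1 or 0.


is_even(52) = is_odd(51)
is_odd(51) = is_even(50)
is_even(50) = is_odd(49)
is_odd(49) = is_even(48)
is_even(48) = is_odd(47)
is_odd(47) = is_even(46)
is_even(46) = is_odd(45)
is_odd(45) = is_even(44)
is_even(44) = is_odd(43)
is_odd(43) = is_even(42)
is_even(42) = is_odd(41)
is_odd(41) = is_even(40)
is_even(40) = is_odd(39)
is_odd(39) = is_even(38)
is_even(38) = is_odd(37)
is_odd(37) = is_even(36)
is_even(36) = is_odd(35)
is_odd(35) = is_even(34)
is_even(34) = is_odd(33)
is_odd(33) = is_even(32)
is_even(32) = is_odd(31)
is_odd(31) = is_even(30)
is_even(30) = is_odd(29)
is_odd(29) = is_even(28)
is_even(28) = is_odd(27)
is_odd(27) = is_even(26)
is_even(26) = is_odd(25)
is_odd(25) = is_even(24)
is_even(24) = is_odd(23)
is_odd(23) = is_even(22)
is_even(22) = is_odd(21)
is_odd(21) = is_even(20)
is_even(20) = is_odd(19)
is_odd(19) = is_even(18)
is_even(18) = is_odd(17)
is_odd(17) = is_even(16)
is_even(16) = is_odd(15)
is_odd(15) = is_even(14)
is_even(14) = is_odd(13)
is_odd(13) = is_even(12)
is_even(12) = is_odd(11)
is_odd(11) = is_even(10)
is_even(10) = is_odd(9)
is_odd(9) = is_even(8)
is_even(8) = is_odd(7)
is_odd(7) = is_even(6)
is_even(6) = is_odd(5)
is_odd(5) = is_even(4)
is_even(4) = is_odd(3)
is_odd(3) = is_even(2)
is_even(2) = is_odd(1)
is_odd(1) = is_even(0)
is_even(0) = 1  (base case)
Result: 1

1
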